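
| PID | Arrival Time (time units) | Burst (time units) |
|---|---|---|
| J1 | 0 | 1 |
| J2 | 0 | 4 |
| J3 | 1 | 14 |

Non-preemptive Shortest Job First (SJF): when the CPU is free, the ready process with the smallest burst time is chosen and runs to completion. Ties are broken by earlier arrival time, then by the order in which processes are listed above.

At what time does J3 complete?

Gantt: | J1 0-1 | J2 1-5 | J3 5-19 |
Completion: J1=1  J2=5  J3=19
Turnaround (C−A): J1=1  J2=5  J3=18

19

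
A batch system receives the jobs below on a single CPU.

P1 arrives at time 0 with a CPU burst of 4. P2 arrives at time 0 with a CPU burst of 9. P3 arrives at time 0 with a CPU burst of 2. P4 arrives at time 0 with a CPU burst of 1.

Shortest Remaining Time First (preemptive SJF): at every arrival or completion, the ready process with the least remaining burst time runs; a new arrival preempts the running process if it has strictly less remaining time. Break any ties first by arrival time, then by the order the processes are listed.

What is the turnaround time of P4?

Schedule: | P4 0-1 | P3 1-3 | P1 3-7 | P2 7-16 |
Completion: P1=7  P2=16  P3=3  P4=1
Turnaround (C−A): P1=7  P2=16  P3=3  P4=1
Turnaround(P4) = completion − arrival = 1 − 0 = 1

1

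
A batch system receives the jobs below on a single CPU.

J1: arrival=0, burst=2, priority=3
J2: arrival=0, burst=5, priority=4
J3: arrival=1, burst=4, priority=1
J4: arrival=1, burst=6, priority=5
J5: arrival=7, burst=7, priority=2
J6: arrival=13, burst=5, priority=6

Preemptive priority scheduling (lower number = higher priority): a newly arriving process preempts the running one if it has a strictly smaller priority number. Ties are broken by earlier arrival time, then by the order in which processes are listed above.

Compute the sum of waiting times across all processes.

45

Schedule: | J1 0-1 | J3 1-5 | J1 5-6 | J2 6-7 | J5 7-14 | J2 14-18 | J4 18-24 | J6 24-29 |
Completion: J1=6  J2=18  J3=5  J4=24  J5=14  J6=29
Waiting = turnaround − burst: J1=4, J2=13, J3=0, J4=17, J5=0, J6=11
Total waiting = 4 + 13 + 0 + 17 + 0 + 11 = 45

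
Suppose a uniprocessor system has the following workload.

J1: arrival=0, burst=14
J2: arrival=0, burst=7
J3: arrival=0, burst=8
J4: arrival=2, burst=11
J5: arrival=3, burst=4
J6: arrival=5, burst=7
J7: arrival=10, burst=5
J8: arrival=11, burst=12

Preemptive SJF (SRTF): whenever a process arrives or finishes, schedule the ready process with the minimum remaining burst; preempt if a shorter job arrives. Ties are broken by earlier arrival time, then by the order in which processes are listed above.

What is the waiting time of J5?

4

Schedule: | J2 0-7 | J5 7-11 | J7 11-16 | J6 16-23 | J3 23-31 | J4 31-42 | J8 42-54 | J1 54-68 |
Completion: J1=68  J2=7  J3=31  J4=42  J5=11  J6=23  J7=16  J8=54
Turnaround (C−A): J1=68  J2=7  J3=31  J4=40  J5=8  J6=18  J7=6  J8=43
Waiting(J5) = turnaround − burst = 8 − 4 = 4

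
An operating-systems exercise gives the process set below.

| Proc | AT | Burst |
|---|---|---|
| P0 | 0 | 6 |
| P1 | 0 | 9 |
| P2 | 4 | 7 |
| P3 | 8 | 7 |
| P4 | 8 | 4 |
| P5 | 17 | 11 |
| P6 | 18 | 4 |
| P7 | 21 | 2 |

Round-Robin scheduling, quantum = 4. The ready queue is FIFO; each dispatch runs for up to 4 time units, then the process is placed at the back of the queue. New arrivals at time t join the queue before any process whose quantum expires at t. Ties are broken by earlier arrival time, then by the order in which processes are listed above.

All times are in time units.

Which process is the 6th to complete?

P7

Timeline: | P0 0-4 | P1 4-8 | P2 8-12 | P0 12-14 | P3 14-18 | P4 18-22 | P1 22-26 | P2 26-29 | P5 29-33 | P6 33-37 | P3 37-40 | P7 40-42 | P1 42-43 | P5 43-50 |
Completion: P0=14  P1=43  P2=29  P3=40  P4=22  P5=50  P6=37  P7=42
Turnaround (C−A): P0=14  P1=43  P2=25  P3=32  P4=14  P5=33  P6=19  P7=21
Finish order: P0 → P4 → P2 → P6 → P3 → P7 → P1 → P5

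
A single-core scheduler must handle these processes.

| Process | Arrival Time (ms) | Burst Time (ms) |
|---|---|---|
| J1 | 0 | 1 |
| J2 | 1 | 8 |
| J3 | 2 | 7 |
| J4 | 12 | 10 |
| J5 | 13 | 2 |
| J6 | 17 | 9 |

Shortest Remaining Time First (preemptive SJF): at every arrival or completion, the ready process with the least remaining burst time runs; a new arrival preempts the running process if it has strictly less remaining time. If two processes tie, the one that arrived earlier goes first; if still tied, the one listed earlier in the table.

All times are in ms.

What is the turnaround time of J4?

25

Timeline: | J1 0-1 | J2 1-9 | J3 9-13 | J5 13-15 | J3 15-18 | J6 18-27 | J4 27-37 |
Completion: J1=1  J2=9  J3=18  J4=37  J5=15  J6=27
Turnaround(J4) = completion − arrival = 37 − 12 = 25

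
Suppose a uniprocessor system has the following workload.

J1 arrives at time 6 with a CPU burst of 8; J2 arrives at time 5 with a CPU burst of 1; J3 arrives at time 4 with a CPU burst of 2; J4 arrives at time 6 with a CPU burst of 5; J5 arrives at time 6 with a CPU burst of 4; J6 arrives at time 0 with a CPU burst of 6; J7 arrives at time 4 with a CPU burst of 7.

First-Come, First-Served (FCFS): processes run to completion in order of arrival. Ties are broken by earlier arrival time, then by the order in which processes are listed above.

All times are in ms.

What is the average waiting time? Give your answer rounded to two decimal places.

Gantt: | J6 0-6 | J3 6-8 | J7 8-15 | J2 15-16 | J1 16-24 | J4 24-29 | J5 29-33 |
Completion: J1=24  J2=16  J3=8  J4=29  J5=33  J6=6  J7=15
Turnaround (C−A): J1=18  J2=11  J3=4  J4=23  J5=27  J6=6  J7=11
Waiting times: J1=10, J2=10, J3=2, J4=18, J5=23, J6=0, J7=4
Average waiting = (10+10+2+18+23+0+4) / 7 = 67/7 = 9.57

9.57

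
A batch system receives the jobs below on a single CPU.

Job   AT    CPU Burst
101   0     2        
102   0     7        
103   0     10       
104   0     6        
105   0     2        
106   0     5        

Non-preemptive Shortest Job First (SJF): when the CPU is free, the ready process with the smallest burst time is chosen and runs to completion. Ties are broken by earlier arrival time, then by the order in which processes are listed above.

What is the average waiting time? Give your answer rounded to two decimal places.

Schedule: | 101 0-2 | 105 2-4 | 106 4-9 | 104 9-15 | 102 15-22 | 103 22-32 |
Completion: 101=2  102=22  103=32  104=15  105=4  106=9
Waiting times: 101=0, 102=15, 103=22, 104=9, 105=2, 106=4
Average waiting = (0+15+22+9+2+4) / 6 = 52/6 = 8.67

8.67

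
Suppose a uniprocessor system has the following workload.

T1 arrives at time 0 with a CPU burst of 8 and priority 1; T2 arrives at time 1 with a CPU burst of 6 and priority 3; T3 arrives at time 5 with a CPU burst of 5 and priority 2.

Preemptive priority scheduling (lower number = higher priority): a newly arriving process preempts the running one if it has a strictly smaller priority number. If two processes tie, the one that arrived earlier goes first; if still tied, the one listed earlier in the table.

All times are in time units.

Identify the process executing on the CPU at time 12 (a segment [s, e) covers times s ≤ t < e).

Schedule: | T1 0-8 | T3 8-13 | T2 13-19 |
Completion: T1=8  T2=19  T3=13

T3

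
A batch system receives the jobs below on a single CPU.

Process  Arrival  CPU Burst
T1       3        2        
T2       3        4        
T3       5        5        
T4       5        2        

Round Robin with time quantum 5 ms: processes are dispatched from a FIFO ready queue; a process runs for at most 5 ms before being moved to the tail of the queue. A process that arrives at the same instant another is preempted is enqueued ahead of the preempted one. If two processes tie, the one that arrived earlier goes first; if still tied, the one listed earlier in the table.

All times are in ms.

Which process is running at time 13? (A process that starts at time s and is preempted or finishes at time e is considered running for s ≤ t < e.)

T3

Schedule: | idle 0-3 | T1 3-5 | T2 5-9 | T3 9-14 | T4 14-16 |
Completion: T1=5  T2=9  T3=14  T4=16
Turnaround (C−A): T1=2  T2=6  T3=9  T4=11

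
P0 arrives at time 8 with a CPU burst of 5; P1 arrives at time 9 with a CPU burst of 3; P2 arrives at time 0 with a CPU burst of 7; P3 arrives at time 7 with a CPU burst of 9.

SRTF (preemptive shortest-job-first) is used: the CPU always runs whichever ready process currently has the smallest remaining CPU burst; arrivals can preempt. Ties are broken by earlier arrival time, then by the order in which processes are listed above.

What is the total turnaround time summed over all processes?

Timeline: | P2 0-7 | P3 7-8 | P0 8-9 | P1 9-12 | P0 12-16 | P3 16-24 |
Completion: P0=16  P1=12  P2=7  P3=24
Turnaround = completion − arrival: P0=8, P1=3, P2=7, P3=17
Total turnaround = 8 + 3 + 7 + 17 = 35

35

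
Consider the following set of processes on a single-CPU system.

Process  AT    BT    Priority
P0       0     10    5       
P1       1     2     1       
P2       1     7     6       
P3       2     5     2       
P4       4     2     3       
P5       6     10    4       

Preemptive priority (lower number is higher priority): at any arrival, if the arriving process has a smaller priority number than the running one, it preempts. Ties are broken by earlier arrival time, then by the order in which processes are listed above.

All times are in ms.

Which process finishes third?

Schedule: | P0 0-1 | P1 1-3 | P3 3-8 | P4 8-10 | P5 10-20 | P0 20-29 | P2 29-36 |
Completion: P0=29  P1=3  P2=36  P3=8  P4=10  P5=20
Turnaround (C−A): P0=29  P1=2  P2=35  P3=6  P4=6  P5=14
Finish order: P1 → P3 → P4 → P5 → P0 → P2

P4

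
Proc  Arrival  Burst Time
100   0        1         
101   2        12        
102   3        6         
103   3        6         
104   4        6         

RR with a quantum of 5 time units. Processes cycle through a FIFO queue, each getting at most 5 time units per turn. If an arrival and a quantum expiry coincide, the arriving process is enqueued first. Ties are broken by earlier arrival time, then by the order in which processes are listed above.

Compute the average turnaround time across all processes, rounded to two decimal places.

Timeline: | 100 0-1 | idle 1-2 | 101 2-7 | 102 7-12 | 103 12-17 | 104 17-22 | 101 22-27 | 102 27-28 | 103 28-29 | 104 29-30 | 101 30-32 |
Completion: 100=1  101=32  102=28  103=29  104=30
Turnaround (C−A): 100=1  101=30  102=25  103=26  104=26
Turnaround times: 100=1, 101=30, 102=25, 103=26, 104=26
Average turnaround = (1+30+25+26+26) / 5 = 108/5 = 21.60

21.60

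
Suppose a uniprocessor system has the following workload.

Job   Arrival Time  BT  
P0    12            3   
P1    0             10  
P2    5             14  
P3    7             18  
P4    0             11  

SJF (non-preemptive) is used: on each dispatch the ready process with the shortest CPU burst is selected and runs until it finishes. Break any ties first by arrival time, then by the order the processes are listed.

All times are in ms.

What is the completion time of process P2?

Timeline: | P1 0-10 | P4 10-21 | P0 21-24 | P2 24-38 | P3 38-56 |
Completion: P0=24  P1=10  P2=38  P3=56  P4=21
Turnaround (C−A): P0=12  P1=10  P2=33  P3=49  P4=21

38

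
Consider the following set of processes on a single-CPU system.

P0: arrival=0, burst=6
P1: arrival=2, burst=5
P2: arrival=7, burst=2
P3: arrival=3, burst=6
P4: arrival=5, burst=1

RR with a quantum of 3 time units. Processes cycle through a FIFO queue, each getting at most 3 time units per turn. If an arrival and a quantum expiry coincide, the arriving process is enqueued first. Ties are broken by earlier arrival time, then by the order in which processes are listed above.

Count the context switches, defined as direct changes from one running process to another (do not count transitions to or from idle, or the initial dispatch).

Schedule: | P0 0-3 | P1 3-6 | P3 6-9 | P0 9-12 | P4 12-13 | P1 13-15 | P2 15-17 | P3 17-20 |
Completion: P0=12  P1=15  P2=17  P3=20  P4=13
Turnaround (C−A): P0=12  P1=13  P2=10  P3=17  P4=8

7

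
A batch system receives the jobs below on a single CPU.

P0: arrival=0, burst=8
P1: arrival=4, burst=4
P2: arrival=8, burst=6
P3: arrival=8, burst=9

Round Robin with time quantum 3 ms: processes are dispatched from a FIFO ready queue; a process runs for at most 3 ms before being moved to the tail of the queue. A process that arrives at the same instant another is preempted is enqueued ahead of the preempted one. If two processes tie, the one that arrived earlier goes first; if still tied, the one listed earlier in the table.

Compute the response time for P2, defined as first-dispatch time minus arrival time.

3

Schedule: | P0 0-6 | P1 6-9 | P0 9-11 | P2 11-14 | P3 14-17 | P1 17-18 | P2 18-21 | P3 21-27 |
Completion: P0=11  P1=18  P2=21  P3=27
Response(P2) = first start − arrival = 11 − 8 = 3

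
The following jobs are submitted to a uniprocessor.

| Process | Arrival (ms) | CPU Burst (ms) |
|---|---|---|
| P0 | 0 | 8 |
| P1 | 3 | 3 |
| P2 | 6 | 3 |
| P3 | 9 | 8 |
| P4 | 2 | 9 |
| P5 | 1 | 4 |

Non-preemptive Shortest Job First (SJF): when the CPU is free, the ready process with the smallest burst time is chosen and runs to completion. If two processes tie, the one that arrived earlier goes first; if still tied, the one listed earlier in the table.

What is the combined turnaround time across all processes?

Timeline: | P0 0-8 | P1 8-11 | P2 11-14 | P5 14-18 | P3 18-26 | P4 26-35 |
Completion: P0=8  P1=11  P2=14  P3=26  P4=35  P5=18
Turnaround (C−A): P0=8  P1=8  P2=8  P3=17  P4=33  P5=17
Turnaround = completion − arrival: P0=8, P1=8, P2=8, P3=17, P4=33, P5=17
Total turnaround = 8 + 8 + 8 + 17 + 33 + 17 = 91

91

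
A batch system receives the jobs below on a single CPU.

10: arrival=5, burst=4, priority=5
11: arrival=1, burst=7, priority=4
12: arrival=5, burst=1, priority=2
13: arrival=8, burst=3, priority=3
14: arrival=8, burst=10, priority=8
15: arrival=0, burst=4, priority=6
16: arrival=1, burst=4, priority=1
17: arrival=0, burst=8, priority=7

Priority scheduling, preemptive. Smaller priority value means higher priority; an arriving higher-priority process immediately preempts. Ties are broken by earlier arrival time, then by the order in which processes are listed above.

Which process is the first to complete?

Schedule: | 15 0-1 | 16 1-5 | 12 5-6 | 11 6-8 | 13 8-11 | 11 11-16 | 10 16-20 | 15 20-23 | 17 23-31 | 14 31-41 |
Completion: 10=20  11=16  12=6  13=11  14=41  15=23  16=5  17=31
Turnaround (C−A): 10=15  11=15  12=1  13=3  14=33  15=23  16=4  17=31
Finish order: 16 → 12 → 13 → 11 → 10 → 15 → 17 → 14

16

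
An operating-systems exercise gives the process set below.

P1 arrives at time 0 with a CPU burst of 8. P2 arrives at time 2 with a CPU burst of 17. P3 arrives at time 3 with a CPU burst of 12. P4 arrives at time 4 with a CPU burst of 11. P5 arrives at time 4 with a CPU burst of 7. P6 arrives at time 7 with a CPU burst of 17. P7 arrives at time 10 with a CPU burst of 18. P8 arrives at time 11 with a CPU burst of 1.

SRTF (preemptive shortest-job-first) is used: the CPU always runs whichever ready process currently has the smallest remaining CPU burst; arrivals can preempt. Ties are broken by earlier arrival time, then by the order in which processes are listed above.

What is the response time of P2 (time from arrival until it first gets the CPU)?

37

Gantt: | P1 0-8 | P5 8-11 | P8 11-12 | P5 12-16 | P4 16-27 | P3 27-39 | P2 39-56 | P6 56-73 | P7 73-91 |
Completion: P1=8  P2=56  P3=39  P4=27  P5=16  P6=73  P7=91  P8=12
Turnaround (C−A): P1=8  P2=54  P3=36  P4=23  P5=12  P6=66  P7=81  P8=1
Response(P2) = first start − arrival = 39 − 2 = 37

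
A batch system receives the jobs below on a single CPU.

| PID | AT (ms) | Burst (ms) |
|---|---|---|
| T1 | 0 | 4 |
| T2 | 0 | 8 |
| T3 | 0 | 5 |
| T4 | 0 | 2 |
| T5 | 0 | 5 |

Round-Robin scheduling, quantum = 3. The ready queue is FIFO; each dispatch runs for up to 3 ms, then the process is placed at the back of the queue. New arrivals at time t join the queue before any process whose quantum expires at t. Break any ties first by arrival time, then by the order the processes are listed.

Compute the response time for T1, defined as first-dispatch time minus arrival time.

Gantt: | T1 0-3 | T2 3-6 | T3 6-9 | T4 9-11 | T5 11-14 | T1 14-15 | T2 15-18 | T3 18-20 | T5 20-22 | T2 22-24 |
Completion: T1=15  T2=24  T3=20  T4=11  T5=22
Response(T1) = first start − arrival = 0 − 0 = 0

0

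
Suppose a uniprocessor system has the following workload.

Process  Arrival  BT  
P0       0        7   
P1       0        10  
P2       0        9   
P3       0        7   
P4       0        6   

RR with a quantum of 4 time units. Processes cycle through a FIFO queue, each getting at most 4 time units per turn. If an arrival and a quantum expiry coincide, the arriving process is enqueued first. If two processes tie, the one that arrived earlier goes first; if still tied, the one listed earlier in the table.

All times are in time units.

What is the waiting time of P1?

28

Gantt: | P0 0-4 | P1 4-8 | P2 8-12 | P3 12-16 | P4 16-20 | P0 20-23 | P1 23-27 | P2 27-31 | P3 31-34 | P4 34-36 | P1 36-38 | P2 38-39 |
Completion: P0=23  P1=38  P2=39  P3=34  P4=36
Waiting(P1) = turnaround − burst = 38 − 10 = 28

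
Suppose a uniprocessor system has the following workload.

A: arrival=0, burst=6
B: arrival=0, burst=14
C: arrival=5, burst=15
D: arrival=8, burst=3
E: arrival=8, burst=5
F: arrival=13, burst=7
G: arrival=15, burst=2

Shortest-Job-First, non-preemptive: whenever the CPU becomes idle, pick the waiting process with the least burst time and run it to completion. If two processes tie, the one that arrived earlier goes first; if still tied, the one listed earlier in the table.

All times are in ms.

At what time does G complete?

Timeline: | A 0-6 | B 6-20 | G 20-22 | D 22-25 | E 25-30 | F 30-37 | C 37-52 |
Completion: A=6  B=20  C=52  D=25  E=30  F=37  G=22
Turnaround (C−A): A=6  B=20  C=47  D=17  E=22  F=24  G=7

22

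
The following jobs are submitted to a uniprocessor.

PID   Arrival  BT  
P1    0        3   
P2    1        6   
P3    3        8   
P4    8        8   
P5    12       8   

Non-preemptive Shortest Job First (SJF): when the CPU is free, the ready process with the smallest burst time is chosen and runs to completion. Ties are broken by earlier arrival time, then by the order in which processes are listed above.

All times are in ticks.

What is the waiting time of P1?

0

Schedule: | P1 0-3 | P2 3-9 | P3 9-17 | P4 17-25 | P5 25-33 |
Completion: P1=3  P2=9  P3=17  P4=25  P5=33
Turnaround (C−A): P1=3  P2=8  P3=14  P4=17  P5=21
Waiting(P1) = turnaround − burst = 3 − 3 = 0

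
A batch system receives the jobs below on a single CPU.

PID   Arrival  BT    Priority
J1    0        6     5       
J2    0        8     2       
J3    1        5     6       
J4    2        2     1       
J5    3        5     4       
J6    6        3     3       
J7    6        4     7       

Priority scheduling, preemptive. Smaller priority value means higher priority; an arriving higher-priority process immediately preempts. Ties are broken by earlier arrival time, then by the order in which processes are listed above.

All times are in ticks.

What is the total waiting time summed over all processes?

80

Gantt: | J2 0-2 | J4 2-4 | J2 4-10 | J6 10-13 | J5 13-18 | J1 18-24 | J3 24-29 | J7 29-33 |
Completion: J1=24  J2=10  J3=29  J4=4  J5=18  J6=13  J7=33
Turnaround (C−A): J1=24  J2=10  J3=28  J4=2  J5=15  J6=7  J7=27
Waiting = turnaround − burst: J1=18, J2=2, J3=23, J4=0, J5=10, J6=4, J7=23
Total waiting = 18 + 2 + 23 + 0 + 10 + 4 + 23 = 80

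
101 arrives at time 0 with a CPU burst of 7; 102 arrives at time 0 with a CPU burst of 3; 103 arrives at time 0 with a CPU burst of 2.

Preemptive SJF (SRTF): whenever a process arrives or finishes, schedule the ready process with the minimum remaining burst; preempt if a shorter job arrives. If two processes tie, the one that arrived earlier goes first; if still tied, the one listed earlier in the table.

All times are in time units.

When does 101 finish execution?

12

Schedule: | 103 0-2 | 102 2-5 | 101 5-12 |
Completion: 101=12  102=5  103=2
Turnaround (C−A): 101=12  102=5  103=2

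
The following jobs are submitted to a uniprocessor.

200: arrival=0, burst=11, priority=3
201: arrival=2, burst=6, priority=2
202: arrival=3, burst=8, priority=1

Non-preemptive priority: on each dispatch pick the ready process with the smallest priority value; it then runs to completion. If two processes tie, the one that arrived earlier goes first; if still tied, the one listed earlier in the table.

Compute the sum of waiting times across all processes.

25

Timeline: | 200 0-11 | 202 11-19 | 201 19-25 |
Completion: 200=11  201=25  202=19
Turnaround (C−A): 200=11  201=23  202=16
Waiting = turnaround − burst: 200=0, 201=17, 202=8
Total waiting = 0 + 17 + 8 = 25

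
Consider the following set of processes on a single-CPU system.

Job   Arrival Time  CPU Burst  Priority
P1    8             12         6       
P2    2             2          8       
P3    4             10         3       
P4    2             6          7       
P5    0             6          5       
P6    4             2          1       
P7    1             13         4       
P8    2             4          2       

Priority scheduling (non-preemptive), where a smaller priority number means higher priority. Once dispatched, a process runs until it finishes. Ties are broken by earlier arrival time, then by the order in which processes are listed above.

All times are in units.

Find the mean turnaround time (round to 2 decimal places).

Schedule: | P5 0-6 | P6 6-8 | P8 8-12 | P3 12-22 | P7 22-35 | P1 35-47 | P4 47-53 | P2 53-55 |
Completion: P1=47  P2=55  P3=22  P4=53  P5=6  P6=8  P7=35  P8=12
Turnaround (C−A): P1=39  P2=53  P3=18  P4=51  P5=6  P6=4  P7=34  P8=10
Turnaround times: P1=39, P2=53, P3=18, P4=51, P5=6, P6=4, P7=34, P8=10
Average turnaround = (39+53+18+51+6+4+34+10) / 8 = 215/8 = 26.88

26.88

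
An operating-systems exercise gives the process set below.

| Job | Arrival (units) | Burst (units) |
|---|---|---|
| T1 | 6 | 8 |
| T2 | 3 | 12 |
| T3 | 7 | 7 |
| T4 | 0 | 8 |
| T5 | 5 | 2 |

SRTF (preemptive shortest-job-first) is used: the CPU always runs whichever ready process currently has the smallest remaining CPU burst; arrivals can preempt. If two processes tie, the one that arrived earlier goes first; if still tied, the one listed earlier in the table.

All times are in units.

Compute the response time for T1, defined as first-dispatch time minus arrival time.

11

Schedule: | T4 0-5 | T5 5-7 | T4 7-10 | T3 10-17 | T1 17-25 | T2 25-37 |
Completion: T1=25  T2=37  T3=17  T4=10  T5=7
Turnaround (C−A): T1=19  T2=34  T3=10  T4=10  T5=2
Response(T1) = first start − arrival = 17 − 6 = 11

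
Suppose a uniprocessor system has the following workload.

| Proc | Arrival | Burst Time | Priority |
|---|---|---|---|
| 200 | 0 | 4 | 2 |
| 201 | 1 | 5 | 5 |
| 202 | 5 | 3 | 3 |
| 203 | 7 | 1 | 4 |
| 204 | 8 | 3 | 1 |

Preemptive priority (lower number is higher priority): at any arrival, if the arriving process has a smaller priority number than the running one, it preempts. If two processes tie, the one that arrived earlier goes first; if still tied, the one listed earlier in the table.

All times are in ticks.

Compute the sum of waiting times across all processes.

Timeline: | 200 0-4 | 201 4-5 | 202 5-8 | 204 8-11 | 203 11-12 | 201 12-16 |
Completion: 200=4  201=16  202=8  203=12  204=11
Waiting = turnaround − burst: 200=0, 201=10, 202=0, 203=4, 204=0
Total waiting = 0 + 10 + 0 + 4 + 0 = 14

14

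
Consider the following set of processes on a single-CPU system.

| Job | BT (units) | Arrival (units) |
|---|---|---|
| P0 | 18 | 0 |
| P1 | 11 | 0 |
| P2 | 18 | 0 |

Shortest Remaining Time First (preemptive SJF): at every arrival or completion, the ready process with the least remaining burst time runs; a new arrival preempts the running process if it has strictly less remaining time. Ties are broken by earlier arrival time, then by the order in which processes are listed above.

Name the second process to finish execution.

Schedule: | P1 0-11 | P0 11-29 | P2 29-47 |
Completion: P0=29  P1=11  P2=47
Turnaround (C−A): P0=29  P1=11  P2=47
Finish order: P1 → P0 → P2

P0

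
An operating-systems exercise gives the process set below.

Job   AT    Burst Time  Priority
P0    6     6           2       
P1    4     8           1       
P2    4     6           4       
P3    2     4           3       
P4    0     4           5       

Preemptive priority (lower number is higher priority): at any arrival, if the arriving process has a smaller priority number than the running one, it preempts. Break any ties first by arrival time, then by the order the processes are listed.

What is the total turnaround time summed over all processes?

Timeline: | P4 0-2 | P3 2-4 | P1 4-12 | P0 12-18 | P3 18-20 | P2 20-26 | P4 26-28 |
Completion: P0=18  P1=12  P2=26  P3=20  P4=28
Turnaround = completion − arrival: P0=12, P1=8, P2=22, P3=18, P4=28
Total turnaround = 12 + 8 + 22 + 18 + 28 = 88

88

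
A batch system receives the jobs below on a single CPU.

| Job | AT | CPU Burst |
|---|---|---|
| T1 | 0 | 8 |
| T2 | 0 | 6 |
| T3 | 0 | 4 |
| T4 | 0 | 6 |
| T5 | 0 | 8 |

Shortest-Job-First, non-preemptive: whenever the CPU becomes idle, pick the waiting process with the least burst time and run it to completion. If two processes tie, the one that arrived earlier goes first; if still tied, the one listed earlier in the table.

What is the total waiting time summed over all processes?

Gantt: | T3 0-4 | T2 4-10 | T4 10-16 | T1 16-24 | T5 24-32 |
Completion: T1=24  T2=10  T3=4  T4=16  T5=32
Waiting = turnaround − burst: T1=16, T2=4, T3=0, T4=10, T5=24
Total waiting = 16 + 4 + 0 + 10 + 24 = 54

54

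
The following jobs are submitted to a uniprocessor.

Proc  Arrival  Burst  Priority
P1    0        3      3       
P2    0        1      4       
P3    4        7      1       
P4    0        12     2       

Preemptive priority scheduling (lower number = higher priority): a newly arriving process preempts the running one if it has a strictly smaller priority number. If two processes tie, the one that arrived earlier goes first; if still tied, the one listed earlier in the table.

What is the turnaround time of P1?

Schedule: | P4 0-4 | P3 4-11 | P4 11-19 | P1 19-22 | P2 22-23 |
Completion: P1=22  P2=23  P3=11  P4=19
Turnaround (C−A): P1=22  P2=23  P3=7  P4=19
Turnaround(P1) = completion − arrival = 22 − 0 = 22

22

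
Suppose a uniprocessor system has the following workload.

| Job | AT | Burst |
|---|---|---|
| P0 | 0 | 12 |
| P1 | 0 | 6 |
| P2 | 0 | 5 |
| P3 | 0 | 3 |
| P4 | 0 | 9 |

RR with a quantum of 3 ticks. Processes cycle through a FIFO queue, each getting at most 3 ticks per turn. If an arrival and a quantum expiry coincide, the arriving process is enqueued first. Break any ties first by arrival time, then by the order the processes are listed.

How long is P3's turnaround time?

12

Schedule: | P0 0-3 | P1 3-6 | P2 6-9 | P3 9-12 | P4 12-15 | P0 15-18 | P1 18-21 | P2 21-23 | P4 23-26 | P0 26-29 | P4 29-32 | P0 32-35 |
Completion: P0=35  P1=21  P2=23  P3=12  P4=32
Turnaround (C−A): P0=35  P1=21  P2=23  P3=12  P4=32
Turnaround(P3) = completion − arrival = 12 − 0 = 12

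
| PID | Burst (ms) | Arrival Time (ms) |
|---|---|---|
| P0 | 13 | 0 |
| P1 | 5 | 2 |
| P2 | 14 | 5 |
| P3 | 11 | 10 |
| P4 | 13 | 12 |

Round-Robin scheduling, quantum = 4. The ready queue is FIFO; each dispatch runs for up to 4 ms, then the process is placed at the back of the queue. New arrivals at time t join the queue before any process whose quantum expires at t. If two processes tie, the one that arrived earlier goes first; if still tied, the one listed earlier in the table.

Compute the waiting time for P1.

Gantt: | P0 0-4 | P1 4-8 | P0 8-12 | P2 12-16 | P1 16-17 | P3 17-21 | P4 21-25 | P0 25-29 | P2 29-33 | P3 33-37 | P4 37-41 | P0 41-42 | P2 42-46 | P3 46-49 | P4 49-53 | P2 53-55 | P4 55-56 |
Completion: P0=42  P1=17  P2=55  P3=49  P4=56
Waiting(P1) = turnaround − burst = 15 − 5 = 10

10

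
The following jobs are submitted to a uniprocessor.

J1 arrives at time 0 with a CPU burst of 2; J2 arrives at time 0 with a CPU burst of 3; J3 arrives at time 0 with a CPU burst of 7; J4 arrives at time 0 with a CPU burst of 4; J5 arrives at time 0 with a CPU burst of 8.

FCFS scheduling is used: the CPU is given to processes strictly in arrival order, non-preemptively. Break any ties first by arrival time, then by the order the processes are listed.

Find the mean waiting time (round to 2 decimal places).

Gantt: | J1 0-2 | J2 2-5 | J3 5-12 | J4 12-16 | J5 16-24 |
Completion: J1=2  J2=5  J3=12  J4=16  J5=24
Waiting times: J1=0, J2=2, J3=5, J4=12, J5=16
Average waiting = (0+2+5+12+16) / 5 = 35/5 = 7.00

7.00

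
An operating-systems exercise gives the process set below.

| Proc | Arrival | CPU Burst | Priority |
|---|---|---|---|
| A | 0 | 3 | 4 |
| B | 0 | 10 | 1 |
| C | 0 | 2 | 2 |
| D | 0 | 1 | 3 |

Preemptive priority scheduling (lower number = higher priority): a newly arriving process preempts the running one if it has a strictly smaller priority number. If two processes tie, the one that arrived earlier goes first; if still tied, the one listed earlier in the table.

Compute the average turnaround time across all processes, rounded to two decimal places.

Schedule: | B 0-10 | C 10-12 | D 12-13 | A 13-16 |
Completion: A=16  B=10  C=12  D=13
Turnaround (C−A): A=16  B=10  C=12  D=13
Turnaround times: A=16, B=10, C=12, D=13
Average turnaround = (16+10+12+13) / 4 = 51/4 = 12.75

12.75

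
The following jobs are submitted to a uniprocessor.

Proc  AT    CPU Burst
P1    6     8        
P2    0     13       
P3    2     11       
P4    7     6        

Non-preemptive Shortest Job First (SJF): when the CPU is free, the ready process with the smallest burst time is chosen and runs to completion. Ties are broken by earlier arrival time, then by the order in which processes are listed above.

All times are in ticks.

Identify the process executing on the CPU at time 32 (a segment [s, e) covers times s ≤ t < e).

Schedule: | P2 0-13 | P4 13-19 | P1 19-27 | P3 27-38 |
Completion: P1=27  P2=13  P3=38  P4=19
Turnaround (C−A): P1=21  P2=13  P3=36  P4=12

P3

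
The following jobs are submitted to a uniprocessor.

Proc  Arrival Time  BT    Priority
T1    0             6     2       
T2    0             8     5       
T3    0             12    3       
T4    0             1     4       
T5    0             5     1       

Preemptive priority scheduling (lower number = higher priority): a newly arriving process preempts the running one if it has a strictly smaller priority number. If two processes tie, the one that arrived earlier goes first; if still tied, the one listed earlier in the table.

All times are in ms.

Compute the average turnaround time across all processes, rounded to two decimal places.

Timeline: | T5 0-5 | T1 5-11 | T3 11-23 | T4 23-24 | T2 24-32 |
Completion: T1=11  T2=32  T3=23  T4=24  T5=5
Turnaround (C−A): T1=11  T2=32  T3=23  T4=24  T5=5
Turnaround times: T1=11, T2=32, T3=23, T4=24, T5=5
Average turnaround = (11+32+23+24+5) / 5 = 95/5 = 19.00

19.00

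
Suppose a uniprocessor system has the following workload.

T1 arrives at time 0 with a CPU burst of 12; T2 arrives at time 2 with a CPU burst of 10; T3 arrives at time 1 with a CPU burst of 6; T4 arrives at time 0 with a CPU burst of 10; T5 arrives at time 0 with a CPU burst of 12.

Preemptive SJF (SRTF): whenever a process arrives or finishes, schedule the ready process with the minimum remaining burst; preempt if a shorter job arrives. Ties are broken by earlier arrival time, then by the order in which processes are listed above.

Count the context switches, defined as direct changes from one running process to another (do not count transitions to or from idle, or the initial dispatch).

Timeline: | T4 0-1 | T3 1-7 | T4 7-16 | T2 16-26 | T1 26-38 | T5 38-50 |
Completion: T1=38  T2=26  T3=7  T4=16  T5=50
Turnaround (C−A): T1=38  T2=24  T3=6  T4=16  T5=50

5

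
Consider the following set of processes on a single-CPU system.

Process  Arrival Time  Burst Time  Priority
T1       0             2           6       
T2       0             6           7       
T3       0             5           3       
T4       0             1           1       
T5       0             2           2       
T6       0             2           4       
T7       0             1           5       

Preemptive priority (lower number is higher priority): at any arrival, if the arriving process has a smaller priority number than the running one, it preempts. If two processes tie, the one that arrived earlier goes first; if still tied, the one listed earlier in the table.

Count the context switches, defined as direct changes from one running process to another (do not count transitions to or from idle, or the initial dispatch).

Gantt: | T4 0-1 | T5 1-3 | T3 3-8 | T6 8-10 | T7 10-11 | T1 11-13 | T2 13-19 |
Completion: T1=13  T2=19  T3=8  T4=1  T5=3  T6=10  T7=11
Turnaround (C−A): T1=13  T2=19  T3=8  T4=1  T5=3  T6=10  T7=11

6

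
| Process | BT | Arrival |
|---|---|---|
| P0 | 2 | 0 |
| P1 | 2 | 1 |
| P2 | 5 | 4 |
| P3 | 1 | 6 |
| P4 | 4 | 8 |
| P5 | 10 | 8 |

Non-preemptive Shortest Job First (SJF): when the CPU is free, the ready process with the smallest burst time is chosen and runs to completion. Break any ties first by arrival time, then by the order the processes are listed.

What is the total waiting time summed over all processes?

Gantt: | P0 0-2 | P1 2-4 | P2 4-9 | P3 9-10 | P4 10-14 | P5 14-24 |
Completion: P0=2  P1=4  P2=9  P3=10  P4=14  P5=24
Turnaround (C−A): P0=2  P1=3  P2=5  P3=4  P4=6  P5=16
Waiting = turnaround − burst: P0=0, P1=1, P2=0, P3=3, P4=2, P5=6
Total waiting = 0 + 1 + 0 + 3 + 2 + 6 = 12

12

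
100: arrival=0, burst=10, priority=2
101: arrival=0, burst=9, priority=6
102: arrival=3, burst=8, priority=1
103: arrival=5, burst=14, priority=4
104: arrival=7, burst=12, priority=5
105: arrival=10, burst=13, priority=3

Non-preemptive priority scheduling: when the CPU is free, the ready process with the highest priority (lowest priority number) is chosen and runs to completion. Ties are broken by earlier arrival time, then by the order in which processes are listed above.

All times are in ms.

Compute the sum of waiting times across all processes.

136

Schedule: | 100 0-10 | 102 10-18 | 105 18-31 | 103 31-45 | 104 45-57 | 101 57-66 |
Completion: 100=10  101=66  102=18  103=45  104=57  105=31
Turnaround (C−A): 100=10  101=66  102=15  103=40  104=50  105=21
Waiting = turnaround − burst: 100=0, 101=57, 102=7, 103=26, 104=38, 105=8
Total waiting = 0 + 57 + 7 + 26 + 38 + 8 = 136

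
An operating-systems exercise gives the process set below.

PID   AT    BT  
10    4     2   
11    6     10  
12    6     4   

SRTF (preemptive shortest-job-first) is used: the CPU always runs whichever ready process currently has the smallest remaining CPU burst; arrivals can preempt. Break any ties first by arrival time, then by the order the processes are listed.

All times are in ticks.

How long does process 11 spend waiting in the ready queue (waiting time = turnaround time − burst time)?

4

Timeline: | idle 0-4 | 10 4-6 | 12 6-10 | 11 10-20 |
Completion: 10=6  11=20  12=10
Waiting(11) = turnaround − burst = 14 − 10 = 4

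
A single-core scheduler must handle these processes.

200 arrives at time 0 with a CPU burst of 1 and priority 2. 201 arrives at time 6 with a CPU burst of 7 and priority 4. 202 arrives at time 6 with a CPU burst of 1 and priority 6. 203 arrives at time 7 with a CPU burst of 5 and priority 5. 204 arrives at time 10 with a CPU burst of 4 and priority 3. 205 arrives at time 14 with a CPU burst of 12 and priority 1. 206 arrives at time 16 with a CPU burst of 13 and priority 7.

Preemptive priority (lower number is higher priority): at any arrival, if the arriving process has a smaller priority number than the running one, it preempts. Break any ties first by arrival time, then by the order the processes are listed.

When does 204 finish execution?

Gantt: | 200 0-1 | idle 1-6 | 201 6-10 | 204 10-14 | 205 14-26 | 201 26-29 | 203 29-34 | 202 34-35 | 206 35-48 |
Completion: 200=1  201=29  202=35  203=34  204=14  205=26  206=48
Turnaround (C−A): 200=1  201=23  202=29  203=27  204=4  205=12  206=32

14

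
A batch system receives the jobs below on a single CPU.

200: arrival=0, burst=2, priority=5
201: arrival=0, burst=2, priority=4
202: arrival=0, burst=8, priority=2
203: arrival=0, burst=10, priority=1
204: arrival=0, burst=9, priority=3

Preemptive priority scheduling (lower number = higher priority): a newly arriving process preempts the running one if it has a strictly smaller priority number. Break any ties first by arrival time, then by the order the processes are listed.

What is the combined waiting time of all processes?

Schedule: | 203 0-10 | 202 10-18 | 204 18-27 | 201 27-29 | 200 29-31 |
Completion: 200=31  201=29  202=18  203=10  204=27
Waiting = turnaround − burst: 200=29, 201=27, 202=10, 203=0, 204=18
Total waiting = 29 + 27 + 10 + 0 + 18 = 84

84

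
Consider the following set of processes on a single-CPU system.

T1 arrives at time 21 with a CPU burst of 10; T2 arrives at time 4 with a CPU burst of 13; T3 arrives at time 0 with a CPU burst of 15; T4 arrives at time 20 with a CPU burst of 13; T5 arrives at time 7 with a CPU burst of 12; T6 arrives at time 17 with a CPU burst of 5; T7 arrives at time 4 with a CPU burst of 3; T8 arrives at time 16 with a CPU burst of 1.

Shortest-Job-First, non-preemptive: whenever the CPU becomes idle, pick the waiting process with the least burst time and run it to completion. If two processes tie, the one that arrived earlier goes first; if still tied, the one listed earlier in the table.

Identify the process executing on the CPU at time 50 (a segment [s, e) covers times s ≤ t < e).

Timeline: | T3 0-15 | T7 15-18 | T8 18-19 | T6 19-24 | T1 24-34 | T5 34-46 | T2 46-59 | T4 59-72 |
Completion: T1=34  T2=59  T3=15  T4=72  T5=46  T6=24  T7=18  T8=19
Turnaround (C−A): T1=13  T2=55  T3=15  T4=52  T5=39  T6=7  T7=14  T8=3

T2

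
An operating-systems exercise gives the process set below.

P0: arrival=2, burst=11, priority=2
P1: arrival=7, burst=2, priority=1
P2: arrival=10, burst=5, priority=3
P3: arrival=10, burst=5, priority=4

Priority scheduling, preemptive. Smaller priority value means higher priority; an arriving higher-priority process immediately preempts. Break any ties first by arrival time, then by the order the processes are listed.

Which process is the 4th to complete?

Gantt: | idle 0-2 | P0 2-7 | P1 7-9 | P0 9-15 | P2 15-20 | P3 20-25 |
Completion: P0=15  P1=9  P2=20  P3=25
Finish order: P1 → P0 → P2 → P3

P3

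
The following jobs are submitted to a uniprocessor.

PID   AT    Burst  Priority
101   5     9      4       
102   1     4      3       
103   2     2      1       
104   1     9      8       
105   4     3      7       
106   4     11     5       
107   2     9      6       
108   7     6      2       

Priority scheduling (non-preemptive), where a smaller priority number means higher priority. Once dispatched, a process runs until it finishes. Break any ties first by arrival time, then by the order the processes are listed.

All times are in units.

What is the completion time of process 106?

33

Schedule: | idle 0-1 | 102 1-5 | 103 5-7 | 108 7-13 | 101 13-22 | 106 22-33 | 107 33-42 | 105 42-45 | 104 45-54 |
Completion: 101=22  102=5  103=7  104=54  105=45  106=33  107=42  108=13
Turnaround (C−A): 101=17  102=4  103=5  104=53  105=41  106=29  107=40  108=6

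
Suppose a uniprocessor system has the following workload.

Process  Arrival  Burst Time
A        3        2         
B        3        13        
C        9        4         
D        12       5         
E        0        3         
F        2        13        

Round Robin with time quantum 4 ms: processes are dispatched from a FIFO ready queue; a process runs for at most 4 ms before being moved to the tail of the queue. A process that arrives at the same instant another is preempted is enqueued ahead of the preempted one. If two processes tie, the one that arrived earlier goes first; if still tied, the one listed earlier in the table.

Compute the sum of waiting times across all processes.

Timeline: | E 0-3 | F 3-7 | A 7-9 | B 9-13 | F 13-17 | C 17-21 | D 21-25 | B 25-29 | F 29-33 | D 33-34 | B 34-38 | F 38-39 | B 39-40 |
Completion: A=9  B=40  C=21  D=34  E=3  F=39
Turnaround (C−A): A=6  B=37  C=12  D=22  E=3  F=37
Waiting = turnaround − burst: A=4, B=24, C=8, D=17, E=0, F=24
Total waiting = 4 + 24 + 8 + 17 + 0 + 24 = 77

77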